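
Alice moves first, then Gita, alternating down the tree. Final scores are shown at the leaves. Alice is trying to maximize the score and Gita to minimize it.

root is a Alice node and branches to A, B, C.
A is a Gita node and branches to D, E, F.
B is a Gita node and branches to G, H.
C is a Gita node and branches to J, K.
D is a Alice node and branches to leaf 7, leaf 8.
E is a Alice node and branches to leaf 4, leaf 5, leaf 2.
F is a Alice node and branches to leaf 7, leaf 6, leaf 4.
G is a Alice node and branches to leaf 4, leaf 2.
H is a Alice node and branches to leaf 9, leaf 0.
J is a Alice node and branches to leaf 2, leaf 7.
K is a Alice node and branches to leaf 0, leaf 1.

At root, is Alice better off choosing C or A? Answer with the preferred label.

J (Alice): max(2, 7) = 7
K (Alice): max(0, 1) = 1
C (Gita): min(7, 1) = 1
D (Alice): max(7, 8) = 8
E (Alice): max(4, 5, 2) = 5
F (Alice): max(7, 6, 4) = 7
A (Gita): min(8, 5, 7) = 5
Alice prefers the higher value; C=1, A=5. A is better since 5 > 1.

A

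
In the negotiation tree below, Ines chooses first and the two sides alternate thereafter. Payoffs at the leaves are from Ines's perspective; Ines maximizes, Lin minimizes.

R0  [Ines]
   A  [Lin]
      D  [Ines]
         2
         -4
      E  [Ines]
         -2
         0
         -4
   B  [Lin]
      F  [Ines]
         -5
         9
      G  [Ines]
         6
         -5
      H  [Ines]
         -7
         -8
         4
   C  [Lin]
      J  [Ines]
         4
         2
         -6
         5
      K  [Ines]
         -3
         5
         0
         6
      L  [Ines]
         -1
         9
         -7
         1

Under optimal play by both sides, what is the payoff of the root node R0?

D (Ines): max(2, -4) = 2
E (Ines): max(-2, 0, -4) = 0
A (Lin): min(2, 0) = 0
F (Ines): max(-5, 9) = 9
G (Ines): max(6, -5) = 6
H (Ines): max(-7, -8, 4) = 4
B (Lin): min(9, 6, 4) = 4
J (Ines): max(4, 2, -6, 5) = 5
K (Ines): max(-3, 5, 0, 6) = 6
L (Ines): max(-1, 9, -7, 1) = 9
C (Lin): min(5, 6, 9) = 5
R0 (Ines): max(0, 4, 5) = 5

5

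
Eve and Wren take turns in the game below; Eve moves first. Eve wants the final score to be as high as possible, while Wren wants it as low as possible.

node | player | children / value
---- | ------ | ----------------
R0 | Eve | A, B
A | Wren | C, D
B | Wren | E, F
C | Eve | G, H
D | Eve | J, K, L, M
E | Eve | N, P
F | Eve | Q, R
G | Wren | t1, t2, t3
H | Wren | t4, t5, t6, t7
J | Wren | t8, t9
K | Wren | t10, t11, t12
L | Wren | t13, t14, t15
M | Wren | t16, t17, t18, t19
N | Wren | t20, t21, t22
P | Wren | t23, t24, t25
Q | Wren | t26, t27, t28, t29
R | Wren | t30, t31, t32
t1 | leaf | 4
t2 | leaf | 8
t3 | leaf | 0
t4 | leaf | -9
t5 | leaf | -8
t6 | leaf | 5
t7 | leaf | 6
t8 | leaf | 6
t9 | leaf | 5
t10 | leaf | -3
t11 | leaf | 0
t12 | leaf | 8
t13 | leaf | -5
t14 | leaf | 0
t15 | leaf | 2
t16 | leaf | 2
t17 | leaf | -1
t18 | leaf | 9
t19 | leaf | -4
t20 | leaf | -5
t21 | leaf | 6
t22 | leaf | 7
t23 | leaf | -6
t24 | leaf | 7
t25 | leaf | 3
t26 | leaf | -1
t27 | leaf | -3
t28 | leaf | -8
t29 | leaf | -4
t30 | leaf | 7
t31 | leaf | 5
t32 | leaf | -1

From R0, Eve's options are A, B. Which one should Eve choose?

G (Wren): min(4, 8, 0) = 0
H (Wren): min(-9, -8, 5, 6) = -9
C (Eve): max(0, -9) = 0
J (Wren): min(6, 5) = 5
K (Wren): min(-3, 0, 8) = -3
L (Wren): min(-5, 0, 2) = -5
M (Wren): min(2, -1, 9, -4) = -4
D (Eve): max(5, -3, -5, -4) = 5
A (Wren): min(0, 5) = 0
N (Wren): min(-5, 6, 7) = -5
P (Wren): min(-6, 7, 3) = -6
E (Eve): max(-5, -6) = -5
Q (Wren): min(-1, -3, -8, -4) = -8
R (Wren): min(7, 5, -1) = -1
F (Eve): max(-8, -1) = -1
B (Wren): min(-5, -1) = -5
R0 (Eve): max(0, -5) = 0
Eve at R0 wants the highest of {A=0, B=-5}, so chooses A.

A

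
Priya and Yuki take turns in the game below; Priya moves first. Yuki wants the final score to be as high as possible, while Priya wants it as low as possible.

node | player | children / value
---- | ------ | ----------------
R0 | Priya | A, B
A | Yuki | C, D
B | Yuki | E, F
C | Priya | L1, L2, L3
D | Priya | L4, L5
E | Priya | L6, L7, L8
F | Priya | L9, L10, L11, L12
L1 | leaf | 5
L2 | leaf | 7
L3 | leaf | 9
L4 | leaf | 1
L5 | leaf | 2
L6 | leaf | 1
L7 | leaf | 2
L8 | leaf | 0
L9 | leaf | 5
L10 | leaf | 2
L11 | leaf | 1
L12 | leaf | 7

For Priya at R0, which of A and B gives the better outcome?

B

C (Priya): min(5, 7, 9) = 5
D (Priya): min(1, 2) = 1
A (Yuki): max(5, 1) = 5
E (Priya): min(1, 2, 0) = 0
F (Priya): min(5, 2, 1, 7) = 1
B (Yuki): max(0, 1) = 1
Priya prefers the lower value; A=5, B=1. B is better since 1 < 5.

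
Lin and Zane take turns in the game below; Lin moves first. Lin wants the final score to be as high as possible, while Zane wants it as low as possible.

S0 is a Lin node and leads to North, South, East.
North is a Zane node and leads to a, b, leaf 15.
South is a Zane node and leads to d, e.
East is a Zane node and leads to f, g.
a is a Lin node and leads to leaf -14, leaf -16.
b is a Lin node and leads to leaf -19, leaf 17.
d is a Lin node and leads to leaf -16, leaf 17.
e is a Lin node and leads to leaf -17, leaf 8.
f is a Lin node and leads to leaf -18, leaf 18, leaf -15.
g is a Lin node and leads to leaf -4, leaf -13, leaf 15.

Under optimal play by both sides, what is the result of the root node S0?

a (Lin): max(-14, -16) = -14
b (Lin): max(-19, 17) = 17
North (Zane): min(-14, 17, 15) = -14
d (Lin): max(-16, 17) = 17
e (Lin): max(-17, 8) = 8
South (Zane): min(17, 8) = 8
f (Lin): max(-18, 18, -15) = 18
g (Lin): max(-4, -13, 15) = 15
East (Zane): min(18, 15) = 15
S0 (Lin): max(-14, 8, 15) = 15

15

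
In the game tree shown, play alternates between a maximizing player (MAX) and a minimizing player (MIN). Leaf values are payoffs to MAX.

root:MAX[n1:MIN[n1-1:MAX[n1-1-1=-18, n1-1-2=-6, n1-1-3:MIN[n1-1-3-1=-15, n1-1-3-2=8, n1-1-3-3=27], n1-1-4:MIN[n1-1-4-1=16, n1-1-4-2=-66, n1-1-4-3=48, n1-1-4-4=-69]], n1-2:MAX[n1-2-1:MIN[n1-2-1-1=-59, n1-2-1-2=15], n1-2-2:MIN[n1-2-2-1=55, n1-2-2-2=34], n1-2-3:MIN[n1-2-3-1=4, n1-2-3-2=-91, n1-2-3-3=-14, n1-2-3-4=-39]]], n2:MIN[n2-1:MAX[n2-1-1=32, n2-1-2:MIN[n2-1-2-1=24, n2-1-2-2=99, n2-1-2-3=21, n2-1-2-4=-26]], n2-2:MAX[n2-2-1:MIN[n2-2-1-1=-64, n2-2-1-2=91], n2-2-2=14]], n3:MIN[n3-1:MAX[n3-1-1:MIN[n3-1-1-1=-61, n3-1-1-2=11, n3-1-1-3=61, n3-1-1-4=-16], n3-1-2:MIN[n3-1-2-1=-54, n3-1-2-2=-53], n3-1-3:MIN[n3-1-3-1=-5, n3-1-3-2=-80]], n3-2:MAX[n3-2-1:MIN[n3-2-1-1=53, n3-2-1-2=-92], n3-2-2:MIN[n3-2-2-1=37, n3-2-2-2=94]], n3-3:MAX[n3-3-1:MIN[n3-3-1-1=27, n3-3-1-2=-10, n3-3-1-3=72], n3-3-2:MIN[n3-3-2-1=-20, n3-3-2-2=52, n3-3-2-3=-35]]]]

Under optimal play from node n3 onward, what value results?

n3-1-1 (MIN): min(-61, 11, 61, -16) = -61
n3-1-2 (MIN): min(-54, -53) = -54
n3-1-3 (MIN): min(-5, -80) = -80
n3-1 (MAX): max(-61, -54, -80) = -54
n3-2-1 (MIN): min(53, -92) = -92
n3-2-2 (MIN): min(37, 94) = 37
n3-2 (MAX): max(-92, 37) = 37
n3-3-1 (MIN): min(27, -10, 72) = -10
n3-3-2 (MIN): min(-20, 52, -35) = -35
n3-3 (MAX): max(-10, -35) = -10
n3 (MIN): min(-54, 37, -10) = -54

-54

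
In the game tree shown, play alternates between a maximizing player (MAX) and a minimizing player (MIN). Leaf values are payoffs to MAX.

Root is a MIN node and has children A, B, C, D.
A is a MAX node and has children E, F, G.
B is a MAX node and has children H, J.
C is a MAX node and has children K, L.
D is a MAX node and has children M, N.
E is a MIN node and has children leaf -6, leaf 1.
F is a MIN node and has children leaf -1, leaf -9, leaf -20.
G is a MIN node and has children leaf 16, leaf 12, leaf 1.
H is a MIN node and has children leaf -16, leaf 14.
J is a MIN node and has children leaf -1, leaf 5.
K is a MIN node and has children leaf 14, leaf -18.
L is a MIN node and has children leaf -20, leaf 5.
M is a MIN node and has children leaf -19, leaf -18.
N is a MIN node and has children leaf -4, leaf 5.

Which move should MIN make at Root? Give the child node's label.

E (MIN): min(-6, 1) = -6
F (MIN): min(-1, -9, -20) = -20
G (MIN): min(16, 12, 1) = 1
A (MAX): max(-6, -20, 1) = 1
H (MIN): min(-16, 14) = -16
J (MIN): min(-1, 5) = -1
B (MAX): max(-16, -1) = -1
K (MIN): min(14, -18) = -18
L (MIN): min(-20, 5) = -20
C (MAX): max(-18, -20) = -18
M (MIN): min(-19, -18) = -19
N (MIN): min(-4, 5) = -4
D (MAX): max(-19, -4) = -4
Root (MIN): min(1, -1, -18, -4) = -18
MIN at Root wants the lowest of {A=1, B=-1, C=-18, D=-4}, so chooses C.

C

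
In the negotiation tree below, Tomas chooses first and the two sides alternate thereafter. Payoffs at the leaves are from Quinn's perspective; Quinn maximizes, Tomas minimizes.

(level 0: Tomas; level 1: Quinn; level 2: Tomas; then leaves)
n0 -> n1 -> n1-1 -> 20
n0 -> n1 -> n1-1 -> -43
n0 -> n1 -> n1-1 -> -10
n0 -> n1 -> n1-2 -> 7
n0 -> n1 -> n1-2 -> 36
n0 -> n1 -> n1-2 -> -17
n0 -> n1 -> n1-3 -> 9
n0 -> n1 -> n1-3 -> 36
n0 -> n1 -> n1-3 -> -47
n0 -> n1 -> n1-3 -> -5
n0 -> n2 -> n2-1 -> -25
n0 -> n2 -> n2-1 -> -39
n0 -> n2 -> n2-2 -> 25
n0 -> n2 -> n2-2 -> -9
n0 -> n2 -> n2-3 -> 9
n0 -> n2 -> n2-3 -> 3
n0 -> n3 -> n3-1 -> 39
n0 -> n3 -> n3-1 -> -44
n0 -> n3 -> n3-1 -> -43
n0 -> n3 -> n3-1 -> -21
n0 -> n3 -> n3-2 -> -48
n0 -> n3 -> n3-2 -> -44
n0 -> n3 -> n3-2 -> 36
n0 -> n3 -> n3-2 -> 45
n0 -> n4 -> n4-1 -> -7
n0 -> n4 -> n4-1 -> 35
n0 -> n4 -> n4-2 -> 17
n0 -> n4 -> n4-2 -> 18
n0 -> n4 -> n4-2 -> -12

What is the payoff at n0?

n1-1 (Tomas): min(20, -43, -10) = -43
n1-2 (Tomas): min(7, 36, -17) = -17
n1-3 (Tomas): min(9, 36, -47, -5) = -47
n1 (Quinn): max(-43, -17, -47) = -17
n2-1 (Tomas): min(-25, -39) = -39
n2-2 (Tomas): min(25, -9) = -9
n2-3 (Tomas): min(9, 3) = 3
n2 (Quinn): max(-39, -9, 3) = 3
n3-1 (Tomas): min(39, -44, -43, -21) = -44
n3-2 (Tomas): min(-48, -44, 36, 45) = -48
n3 (Quinn): max(-44, -48) = -44
n4-1 (Tomas): min(-7, 35) = -7
n4-2 (Tomas): min(17, 18, -12) = -12
n4 (Quinn): max(-7, -12) = -7
n0 (Tomas): min(-17, 3, -44, -7) = -44

-44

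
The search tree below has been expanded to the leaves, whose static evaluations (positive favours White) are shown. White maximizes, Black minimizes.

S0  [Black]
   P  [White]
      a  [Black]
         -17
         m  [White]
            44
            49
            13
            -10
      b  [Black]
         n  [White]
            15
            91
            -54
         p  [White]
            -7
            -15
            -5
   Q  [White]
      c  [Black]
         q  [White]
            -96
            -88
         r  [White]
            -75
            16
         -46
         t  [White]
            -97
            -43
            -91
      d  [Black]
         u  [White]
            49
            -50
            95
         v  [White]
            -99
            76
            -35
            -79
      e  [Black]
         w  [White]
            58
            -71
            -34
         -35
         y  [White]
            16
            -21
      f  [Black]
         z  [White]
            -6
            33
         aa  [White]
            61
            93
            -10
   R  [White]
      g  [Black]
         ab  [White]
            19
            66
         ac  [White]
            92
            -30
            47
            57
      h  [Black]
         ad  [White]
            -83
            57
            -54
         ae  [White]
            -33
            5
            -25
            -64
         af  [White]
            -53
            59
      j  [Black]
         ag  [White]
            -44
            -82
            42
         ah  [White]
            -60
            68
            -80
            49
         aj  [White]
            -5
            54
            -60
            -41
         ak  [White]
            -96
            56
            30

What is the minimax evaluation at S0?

-5

m (White): max(44, 49, 13, -10) = 49
a (Black): min(-17, 49) = -17
n (White): max(15, 91, -54) = 91
p (White): max(-7, -15, -5) = -5
b (Black): min(91, -5) = -5
P (White): max(-17, -5) = -5
q (White): max(-96, -88) = -88
r (White): max(-75, 16) = 16
t (White): max(-97, -43, -91) = -43
c (Black): min(-88, 16, -46, -43) = -88
u (White): max(49, -50, 95) = 95
v (White): max(-99, 76, -35, -79) = 76
d (Black): min(95, 76) = 76
w (White): max(58, -71, -34) = 58
y (White): max(16, -21) = 16
e (Black): min(58, -35, 16) = -35
z (White): max(-6, 33) = 33
aa (White): max(61, 93, -10) = 93
f (Black): min(33, 93) = 33
Q (White): max(-88, 76, -35, 33) = 76
ab (White): max(19, 66) = 66
ac (White): max(92, -30, 47, 57) = 92
g (Black): min(66, 92) = 66
ad (White): max(-83, 57, -54) = 57
ae (White): max(-33, 5, -25, -64) = 5
af (White): max(-53, 59) = 59
h (Black): min(57, 5, 59) = 5
ag (White): max(-44, -82, 42) = 42
ah (White): max(-60, 68, -80, 49) = 68
aj (White): max(-5, 54, -60, -41) = 54
ak (White): max(-96, 56, 30) = 56
j (Black): min(42, 68, 54, 56) = 42
R (White): max(66, 5, 42) = 66
S0 (Black): min(-5, 76, 66) = -5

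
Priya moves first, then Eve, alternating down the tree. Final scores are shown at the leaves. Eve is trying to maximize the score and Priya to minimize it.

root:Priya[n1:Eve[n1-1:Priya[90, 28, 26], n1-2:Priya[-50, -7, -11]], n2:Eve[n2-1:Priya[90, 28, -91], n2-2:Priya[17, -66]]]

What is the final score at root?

n1-1 (Priya): min(90, 28, 26) = 26
n1-2 (Priya): min(-50, -7, -11) = -50
n1 (Eve): max(26, -50) = 26
n2-1 (Priya): min(90, 28, -91) = -91
n2-2 (Priya): min(17, -66) = -66
n2 (Eve): max(-91, -66) = -66
root (Priya): min(26, -66) = -66

-66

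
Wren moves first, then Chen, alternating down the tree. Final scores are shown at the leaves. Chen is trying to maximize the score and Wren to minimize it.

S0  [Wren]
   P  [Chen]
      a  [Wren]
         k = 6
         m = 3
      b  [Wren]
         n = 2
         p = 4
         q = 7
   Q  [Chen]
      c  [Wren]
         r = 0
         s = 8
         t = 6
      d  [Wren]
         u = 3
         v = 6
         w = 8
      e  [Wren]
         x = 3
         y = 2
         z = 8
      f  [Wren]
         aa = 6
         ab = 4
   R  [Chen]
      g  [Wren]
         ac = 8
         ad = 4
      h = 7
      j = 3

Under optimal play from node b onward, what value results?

b (Wren): min(2, 4, 7) = 2

2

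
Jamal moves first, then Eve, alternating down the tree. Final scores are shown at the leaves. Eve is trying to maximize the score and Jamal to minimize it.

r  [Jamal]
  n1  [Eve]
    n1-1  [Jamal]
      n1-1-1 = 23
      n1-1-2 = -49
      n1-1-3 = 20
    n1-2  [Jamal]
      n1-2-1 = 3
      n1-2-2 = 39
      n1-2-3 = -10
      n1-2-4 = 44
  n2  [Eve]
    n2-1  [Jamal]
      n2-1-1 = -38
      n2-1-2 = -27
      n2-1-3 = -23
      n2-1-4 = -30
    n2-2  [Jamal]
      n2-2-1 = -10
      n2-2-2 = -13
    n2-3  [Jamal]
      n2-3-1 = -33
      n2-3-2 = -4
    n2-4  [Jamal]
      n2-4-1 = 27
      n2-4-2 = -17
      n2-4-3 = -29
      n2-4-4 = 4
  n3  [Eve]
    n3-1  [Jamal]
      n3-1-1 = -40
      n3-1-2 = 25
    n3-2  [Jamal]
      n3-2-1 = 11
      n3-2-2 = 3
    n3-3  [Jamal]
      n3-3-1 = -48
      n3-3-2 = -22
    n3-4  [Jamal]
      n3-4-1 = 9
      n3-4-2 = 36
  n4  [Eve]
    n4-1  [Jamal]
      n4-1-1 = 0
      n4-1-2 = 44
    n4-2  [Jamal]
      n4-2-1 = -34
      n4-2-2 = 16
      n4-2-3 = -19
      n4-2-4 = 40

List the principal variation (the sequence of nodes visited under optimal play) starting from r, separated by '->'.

n1-1 (Jamal): min(23, -49, 20) = -49
n1-2 (Jamal): min(3, 39, -10, 44) = -10
n1 (Eve): max(-49, -10) = -10
n2-1 (Jamal): min(-38, -27, -23, -30) = -38
n2-2 (Jamal): min(-10, -13) = -13
n2-3 (Jamal): min(-33, -4) = -33
n2-4 (Jamal): min(27, -17, -29, 4) = -29
n2 (Eve): max(-38, -13, -33, -29) = -13
n3-1 (Jamal): min(-40, 25) = -40
n3-2 (Jamal): min(11, 3) = 3
n3-3 (Jamal): min(-48, -22) = -48
n3-4 (Jamal): min(9, 36) = 9
n3 (Eve): max(-40, 3, -48, 9) = 9
n4-1 (Jamal): min(0, 44) = 0
n4-2 (Jamal): min(-34, 16, -19, 40) = -34
n4 (Eve): max(0, -34) = 0
r (Jamal): min(-10, -13, 9, 0) = -13
At r, Jamal picks n2 (lowest: -13).
At n2, Eve picks n2-2 (highest: -13).
At n2-2, Jamal picks n2-2-2 (lowest: -13).
Terminal value -13.

r -> n2 -> n2-2 -> n2-2-2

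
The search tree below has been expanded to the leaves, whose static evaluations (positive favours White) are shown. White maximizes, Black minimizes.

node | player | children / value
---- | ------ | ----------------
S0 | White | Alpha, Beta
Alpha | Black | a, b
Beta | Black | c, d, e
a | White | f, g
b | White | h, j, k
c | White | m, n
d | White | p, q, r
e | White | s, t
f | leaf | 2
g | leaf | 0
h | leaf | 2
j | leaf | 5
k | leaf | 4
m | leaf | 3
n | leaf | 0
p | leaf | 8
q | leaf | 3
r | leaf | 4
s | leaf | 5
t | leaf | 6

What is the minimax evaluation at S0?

a (White): max(2, 0) = 2
b (White): max(2, 5, 4) = 5
Alpha (Black): min(2, 5) = 2
c (White): max(3, 0) = 3
d (White): max(8, 3, 4) = 8
e (White): max(5, 6) = 6
Beta (Black): min(3, 8, 6) = 3
S0 (White): max(2, 3) = 3

3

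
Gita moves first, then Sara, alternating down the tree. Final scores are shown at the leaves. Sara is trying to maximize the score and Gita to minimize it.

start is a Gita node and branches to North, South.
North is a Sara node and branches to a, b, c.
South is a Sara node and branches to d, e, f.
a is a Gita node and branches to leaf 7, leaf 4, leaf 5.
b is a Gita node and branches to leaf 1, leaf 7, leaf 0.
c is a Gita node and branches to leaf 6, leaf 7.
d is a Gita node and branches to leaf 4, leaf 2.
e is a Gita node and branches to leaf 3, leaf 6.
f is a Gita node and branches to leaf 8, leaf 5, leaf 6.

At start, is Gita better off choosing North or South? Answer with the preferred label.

South

a (Gita): min(7, 4, 5) = 4
b (Gita): min(1, 7, 0) = 0
c (Gita): min(6, 7) = 6
North (Sara): max(4, 0, 6) = 6
d (Gita): min(4, 2) = 2
e (Gita): min(3, 6) = 3
f (Gita): min(8, 5, 6) = 5
South (Sara): max(2, 3, 5) = 5
Gita prefers the lower value; North=6, South=5. South is better since 5 < 6.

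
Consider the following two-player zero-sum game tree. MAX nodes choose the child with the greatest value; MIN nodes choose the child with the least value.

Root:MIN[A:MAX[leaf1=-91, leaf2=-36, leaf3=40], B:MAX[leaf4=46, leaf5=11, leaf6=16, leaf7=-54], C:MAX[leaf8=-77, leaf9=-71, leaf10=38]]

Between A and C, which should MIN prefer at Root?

A (MAX): max(-91, -36, 40) = 40
C (MAX): max(-77, -71, 38) = 38
MIN prefers the lower value; A=40, C=38. C is better since 38 < 40.

C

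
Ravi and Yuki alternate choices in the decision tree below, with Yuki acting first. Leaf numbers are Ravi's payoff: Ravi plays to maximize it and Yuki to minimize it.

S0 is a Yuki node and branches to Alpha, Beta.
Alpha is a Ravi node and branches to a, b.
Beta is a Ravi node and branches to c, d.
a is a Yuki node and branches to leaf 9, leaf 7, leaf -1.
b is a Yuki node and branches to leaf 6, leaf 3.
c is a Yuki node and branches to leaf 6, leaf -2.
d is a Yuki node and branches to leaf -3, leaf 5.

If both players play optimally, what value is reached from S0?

-2

a (Yuki): min(9, 7, -1) = -1
b (Yuki): min(6, 3) = 3
Alpha (Ravi): max(-1, 3) = 3
c (Yuki): min(6, -2) = -2
d (Yuki): min(-3, 5) = -3
Beta (Ravi): max(-2, -3) = -2
S0 (Yuki): min(3, -2) = -2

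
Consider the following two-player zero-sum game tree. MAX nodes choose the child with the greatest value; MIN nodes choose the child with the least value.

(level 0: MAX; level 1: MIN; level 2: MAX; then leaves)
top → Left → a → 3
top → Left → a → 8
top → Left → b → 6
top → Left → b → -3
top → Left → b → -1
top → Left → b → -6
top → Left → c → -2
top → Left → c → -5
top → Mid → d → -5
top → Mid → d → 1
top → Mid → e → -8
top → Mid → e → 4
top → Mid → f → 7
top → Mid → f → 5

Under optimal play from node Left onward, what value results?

-2

a (MAX): max(3, 8) = 8
b (MAX): max(6, -3, -1, -6) = 6
c (MAX): max(-2, -5) = -2
Left (MIN): min(8, 6, -2) = -2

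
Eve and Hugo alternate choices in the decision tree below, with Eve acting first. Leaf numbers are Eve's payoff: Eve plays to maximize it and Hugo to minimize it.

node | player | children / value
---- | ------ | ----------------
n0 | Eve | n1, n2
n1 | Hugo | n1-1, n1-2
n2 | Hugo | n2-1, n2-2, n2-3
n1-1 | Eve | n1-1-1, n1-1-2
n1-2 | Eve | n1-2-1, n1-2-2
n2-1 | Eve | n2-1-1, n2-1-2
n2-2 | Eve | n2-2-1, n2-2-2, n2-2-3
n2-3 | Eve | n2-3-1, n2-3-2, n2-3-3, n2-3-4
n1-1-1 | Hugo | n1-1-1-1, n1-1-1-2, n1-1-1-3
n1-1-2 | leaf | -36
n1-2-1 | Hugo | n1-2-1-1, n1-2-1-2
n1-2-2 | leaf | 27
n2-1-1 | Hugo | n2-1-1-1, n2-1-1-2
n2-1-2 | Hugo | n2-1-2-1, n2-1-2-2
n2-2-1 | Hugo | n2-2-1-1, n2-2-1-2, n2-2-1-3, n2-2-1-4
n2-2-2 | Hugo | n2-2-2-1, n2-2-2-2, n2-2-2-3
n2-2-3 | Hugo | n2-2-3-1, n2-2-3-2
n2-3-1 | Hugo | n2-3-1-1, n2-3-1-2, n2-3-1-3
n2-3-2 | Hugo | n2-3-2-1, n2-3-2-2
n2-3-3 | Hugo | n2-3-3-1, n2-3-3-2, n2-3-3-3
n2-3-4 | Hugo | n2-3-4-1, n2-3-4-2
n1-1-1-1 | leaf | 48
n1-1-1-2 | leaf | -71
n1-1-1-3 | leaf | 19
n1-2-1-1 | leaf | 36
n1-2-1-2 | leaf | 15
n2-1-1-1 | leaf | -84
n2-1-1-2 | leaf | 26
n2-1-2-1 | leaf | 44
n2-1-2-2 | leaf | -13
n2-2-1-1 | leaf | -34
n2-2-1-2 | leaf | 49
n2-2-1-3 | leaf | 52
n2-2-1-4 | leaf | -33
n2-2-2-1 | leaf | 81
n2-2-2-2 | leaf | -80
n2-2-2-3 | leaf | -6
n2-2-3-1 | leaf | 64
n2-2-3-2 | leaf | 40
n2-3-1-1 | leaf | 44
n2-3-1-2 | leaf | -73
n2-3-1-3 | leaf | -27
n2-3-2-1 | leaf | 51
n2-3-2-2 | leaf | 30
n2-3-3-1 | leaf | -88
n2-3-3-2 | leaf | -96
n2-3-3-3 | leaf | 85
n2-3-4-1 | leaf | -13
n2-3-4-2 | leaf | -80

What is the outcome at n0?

n1-1-1 (Hugo): min(48, -71, 19) = -71
n1-1 (Eve): max(-71, -36) = -36
n1-2-1 (Hugo): min(36, 15) = 15
n1-2 (Eve): max(15, 27) = 27
n1 (Hugo): min(-36, 27) = -36
n2-1-1 (Hugo): min(-84, 26) = -84
n2-1-2 (Hugo): min(44, -13) = -13
n2-1 (Eve): max(-84, -13) = -13
n2-2-1 (Hugo): min(-34, 49, 52, -33) = -34
n2-2-2 (Hugo): min(81, -80, -6) = -80
n2-2-3 (Hugo): min(64, 40) = 40
n2-2 (Eve): max(-34, -80, 40) = 40
n2-3-1 (Hugo): min(44, -73, -27) = -73
n2-3-2 (Hugo): min(51, 30) = 30
n2-3-3 (Hugo): min(-88, -96, 85) = -96
n2-3-4 (Hugo): min(-13, -80) = -80
n2-3 (Eve): max(-73, 30, -96, -80) = 30
n2 (Hugo): min(-13, 40, 30) = -13
n0 (Eve): max(-36, -13) = -13

-13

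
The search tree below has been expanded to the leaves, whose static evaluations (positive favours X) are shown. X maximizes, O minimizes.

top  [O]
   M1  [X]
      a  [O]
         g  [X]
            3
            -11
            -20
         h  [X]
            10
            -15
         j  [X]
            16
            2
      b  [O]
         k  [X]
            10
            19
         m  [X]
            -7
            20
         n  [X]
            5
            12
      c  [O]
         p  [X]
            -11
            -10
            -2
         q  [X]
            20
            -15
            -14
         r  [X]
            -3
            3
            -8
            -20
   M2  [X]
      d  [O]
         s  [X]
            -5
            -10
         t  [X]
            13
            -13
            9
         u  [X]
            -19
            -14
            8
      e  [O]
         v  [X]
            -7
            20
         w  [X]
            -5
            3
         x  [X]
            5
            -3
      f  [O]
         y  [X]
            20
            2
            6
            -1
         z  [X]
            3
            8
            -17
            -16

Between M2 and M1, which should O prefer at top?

M2

s (X): max(-5, -10) = -5
t (X): max(13, -13, 9) = 13
u (X): max(-19, -14, 8) = 8
d (O): min(-5, 13, 8) = -5
v (X): max(-7, 20) = 20
w (X): max(-5, 3) = 3
x (X): max(5, -3) = 5
e (O): min(20, 3, 5) = 3
y (X): max(20, 2, 6, -1) = 20
z (X): max(3, 8, -17, -16) = 8
f (O): min(20, 8) = 8
M2 (X): max(-5, 3, 8) = 8
g (X): max(3, -11, -20) = 3
h (X): max(10, -15) = 10
j (X): max(16, 2) = 16
a (O): min(3, 10, 16) = 3
k (X): max(10, 19) = 19
m (X): max(-7, 20) = 20
n (X): max(5, 12) = 12
b (O): min(19, 20, 12) = 12
p (X): max(-11, -10, -2) = -2
q (X): max(20, -15, -14) = 20
r (X): max(-3, 3, -8, -20) = 3
c (O): min(-2, 20, 3) = -2
M1 (X): max(3, 12, -2) = 12
O prefers the lower value; M2=8, M1=12. M2 is better since 8 < 12.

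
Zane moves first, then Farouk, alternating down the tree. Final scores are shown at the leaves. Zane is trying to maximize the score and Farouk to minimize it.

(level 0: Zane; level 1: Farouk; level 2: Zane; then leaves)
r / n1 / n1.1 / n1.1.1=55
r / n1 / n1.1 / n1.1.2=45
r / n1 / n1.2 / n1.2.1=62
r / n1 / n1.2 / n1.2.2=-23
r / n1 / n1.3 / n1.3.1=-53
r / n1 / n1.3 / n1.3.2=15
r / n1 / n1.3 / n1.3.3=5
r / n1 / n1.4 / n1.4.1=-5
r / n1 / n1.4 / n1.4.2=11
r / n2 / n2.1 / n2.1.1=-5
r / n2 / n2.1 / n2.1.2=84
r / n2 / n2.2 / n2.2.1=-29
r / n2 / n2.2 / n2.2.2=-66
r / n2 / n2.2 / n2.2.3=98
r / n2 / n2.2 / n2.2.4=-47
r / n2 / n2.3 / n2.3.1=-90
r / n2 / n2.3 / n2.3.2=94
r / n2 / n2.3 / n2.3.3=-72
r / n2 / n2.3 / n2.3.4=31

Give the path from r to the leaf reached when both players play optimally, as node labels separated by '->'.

r -> n2 -> n2.1 -> n2.1.2

n1.1 (Zane): max(55, 45) = 55
n1.2 (Zane): max(62, -23) = 62
n1.3 (Zane): max(-53, 15, 5) = 15
n1.4 (Zane): max(-5, 11) = 11
n1 (Farouk): min(55, 62, 15, 11) = 11
n2.1 (Zane): max(-5, 84) = 84
n2.2 (Zane): max(-29, -66, 98, -47) = 98
n2.3 (Zane): max(-90, 94, -72, 31) = 94
n2 (Farouk): min(84, 98, 94) = 84
r (Zane): max(11, 84) = 84
At r, Zane picks n2 (highest: 84).
At n2, Farouk picks n2.1 (lowest: 84).
At n2.1, Zane picks n2.1.2 (highest: 84).
Terminal value 84.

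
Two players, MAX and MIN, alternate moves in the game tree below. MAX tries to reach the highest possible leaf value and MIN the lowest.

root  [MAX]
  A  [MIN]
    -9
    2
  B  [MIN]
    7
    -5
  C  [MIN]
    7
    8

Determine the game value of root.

A (MIN): min(-9, 2) = -9
B (MIN): min(7, -5) = -5
C (MIN): min(7, 8) = 7
root (MAX): max(-9, -5, 7) = 7

7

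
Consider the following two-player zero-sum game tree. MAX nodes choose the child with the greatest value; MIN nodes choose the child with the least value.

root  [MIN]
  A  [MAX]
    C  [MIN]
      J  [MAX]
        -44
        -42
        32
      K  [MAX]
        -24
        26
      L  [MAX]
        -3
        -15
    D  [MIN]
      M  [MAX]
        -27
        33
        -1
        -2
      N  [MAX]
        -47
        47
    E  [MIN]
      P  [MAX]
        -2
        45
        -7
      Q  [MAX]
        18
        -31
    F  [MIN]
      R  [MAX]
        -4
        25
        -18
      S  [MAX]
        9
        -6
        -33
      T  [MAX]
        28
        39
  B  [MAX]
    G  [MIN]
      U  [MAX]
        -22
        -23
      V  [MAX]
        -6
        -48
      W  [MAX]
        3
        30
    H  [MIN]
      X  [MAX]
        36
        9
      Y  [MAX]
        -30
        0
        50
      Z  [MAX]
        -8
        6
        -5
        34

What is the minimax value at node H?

34

X (MAX): max(36, 9) = 36
Y (MAX): max(-30, 0, 50) = 50
Z (MAX): max(-8, 6, -5, 34) = 34
H (MIN): min(36, 50, 34) = 34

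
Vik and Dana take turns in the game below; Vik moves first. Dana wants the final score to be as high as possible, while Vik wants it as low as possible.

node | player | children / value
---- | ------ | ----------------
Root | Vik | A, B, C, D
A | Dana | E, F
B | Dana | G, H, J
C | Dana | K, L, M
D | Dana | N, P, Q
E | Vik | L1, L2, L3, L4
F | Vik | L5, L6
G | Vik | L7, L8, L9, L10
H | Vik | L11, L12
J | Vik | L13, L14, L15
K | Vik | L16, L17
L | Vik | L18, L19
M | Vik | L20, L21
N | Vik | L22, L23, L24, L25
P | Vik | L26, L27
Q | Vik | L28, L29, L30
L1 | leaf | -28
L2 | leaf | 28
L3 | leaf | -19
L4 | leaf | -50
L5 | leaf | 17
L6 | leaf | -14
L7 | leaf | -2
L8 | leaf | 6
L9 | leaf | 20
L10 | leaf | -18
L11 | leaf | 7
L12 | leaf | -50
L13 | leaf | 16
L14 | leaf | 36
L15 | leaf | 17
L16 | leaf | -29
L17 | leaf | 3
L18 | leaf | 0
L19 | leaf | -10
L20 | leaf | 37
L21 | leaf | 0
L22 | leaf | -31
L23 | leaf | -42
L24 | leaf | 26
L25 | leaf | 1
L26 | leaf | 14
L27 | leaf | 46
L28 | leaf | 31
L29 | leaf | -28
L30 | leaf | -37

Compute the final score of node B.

16

G (Vik): min(-2, 6, 20, -18) = -18
H (Vik): min(7, -50) = -50
J (Vik): min(16, 36, 17) = 16
B (Dana): max(-18, -50, 16) = 16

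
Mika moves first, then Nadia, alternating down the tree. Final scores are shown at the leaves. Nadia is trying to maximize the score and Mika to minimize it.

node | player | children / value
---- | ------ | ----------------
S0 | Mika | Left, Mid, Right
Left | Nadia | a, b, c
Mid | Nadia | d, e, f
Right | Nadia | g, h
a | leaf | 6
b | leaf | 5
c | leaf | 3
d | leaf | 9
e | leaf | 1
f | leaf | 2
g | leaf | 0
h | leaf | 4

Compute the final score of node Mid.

9

Mid (Nadia): max(9, 1, 2) = 9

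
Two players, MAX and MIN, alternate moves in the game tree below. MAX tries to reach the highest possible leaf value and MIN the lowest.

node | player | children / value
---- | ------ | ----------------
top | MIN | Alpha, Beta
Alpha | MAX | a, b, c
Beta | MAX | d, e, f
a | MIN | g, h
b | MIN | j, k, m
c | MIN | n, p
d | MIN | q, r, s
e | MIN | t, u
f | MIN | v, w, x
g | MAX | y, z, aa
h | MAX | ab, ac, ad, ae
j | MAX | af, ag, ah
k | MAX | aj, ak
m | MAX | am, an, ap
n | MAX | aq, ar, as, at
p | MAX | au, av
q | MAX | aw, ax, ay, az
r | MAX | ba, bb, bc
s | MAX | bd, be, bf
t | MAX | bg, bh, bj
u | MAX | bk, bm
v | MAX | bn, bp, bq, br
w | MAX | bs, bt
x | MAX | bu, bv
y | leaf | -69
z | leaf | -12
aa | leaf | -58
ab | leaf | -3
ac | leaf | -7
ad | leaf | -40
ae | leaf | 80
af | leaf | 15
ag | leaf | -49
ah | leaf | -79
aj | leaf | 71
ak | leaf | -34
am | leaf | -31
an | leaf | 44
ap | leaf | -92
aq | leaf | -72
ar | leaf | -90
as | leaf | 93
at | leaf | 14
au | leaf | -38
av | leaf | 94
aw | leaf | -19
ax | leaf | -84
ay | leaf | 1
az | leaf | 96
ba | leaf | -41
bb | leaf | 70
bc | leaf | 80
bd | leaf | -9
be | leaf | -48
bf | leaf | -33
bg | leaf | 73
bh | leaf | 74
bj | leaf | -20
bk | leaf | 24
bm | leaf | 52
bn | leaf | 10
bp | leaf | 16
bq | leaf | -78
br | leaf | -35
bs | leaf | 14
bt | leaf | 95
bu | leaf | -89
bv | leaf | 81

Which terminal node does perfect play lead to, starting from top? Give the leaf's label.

bm

g (MAX): max(-69, -12, -58) = -12
h (MAX): max(-3, -7, -40, 80) = 80
a (MIN): min(-12, 80) = -12
j (MAX): max(15, -49, -79) = 15
k (MAX): max(71, -34) = 71
m (MAX): max(-31, 44, -92) = 44
b (MIN): min(15, 71, 44) = 15
n (MAX): max(-72, -90, 93, 14) = 93
p (MAX): max(-38, 94) = 94
c (MIN): min(93, 94) = 93
Alpha (MAX): max(-12, 15, 93) = 93
q (MAX): max(-19, -84, 1, 96) = 96
r (MAX): max(-41, 70, 80) = 80
s (MAX): max(-9, -48, -33) = -9
d (MIN): min(96, 80, -9) = -9
t (MAX): max(73, 74, -20) = 74
u (MAX): max(24, 52) = 52
e (MIN): min(74, 52) = 52
v (MAX): max(10, 16, -78, -35) = 16
w (MAX): max(14, 95) = 95
x (MAX): max(-89, 81) = 81
f (MIN): min(16, 95, 81) = 16
Beta (MAX): max(-9, 52, 16) = 52
top (MIN): min(93, 52) = 52
At top, MIN picks Beta (lowest: 52).
At Beta, MAX picks e (highest: 52).
At e, MIN picks u (lowest: 52).
At u, MAX picks bm (highest: 52).
Terminal value 52.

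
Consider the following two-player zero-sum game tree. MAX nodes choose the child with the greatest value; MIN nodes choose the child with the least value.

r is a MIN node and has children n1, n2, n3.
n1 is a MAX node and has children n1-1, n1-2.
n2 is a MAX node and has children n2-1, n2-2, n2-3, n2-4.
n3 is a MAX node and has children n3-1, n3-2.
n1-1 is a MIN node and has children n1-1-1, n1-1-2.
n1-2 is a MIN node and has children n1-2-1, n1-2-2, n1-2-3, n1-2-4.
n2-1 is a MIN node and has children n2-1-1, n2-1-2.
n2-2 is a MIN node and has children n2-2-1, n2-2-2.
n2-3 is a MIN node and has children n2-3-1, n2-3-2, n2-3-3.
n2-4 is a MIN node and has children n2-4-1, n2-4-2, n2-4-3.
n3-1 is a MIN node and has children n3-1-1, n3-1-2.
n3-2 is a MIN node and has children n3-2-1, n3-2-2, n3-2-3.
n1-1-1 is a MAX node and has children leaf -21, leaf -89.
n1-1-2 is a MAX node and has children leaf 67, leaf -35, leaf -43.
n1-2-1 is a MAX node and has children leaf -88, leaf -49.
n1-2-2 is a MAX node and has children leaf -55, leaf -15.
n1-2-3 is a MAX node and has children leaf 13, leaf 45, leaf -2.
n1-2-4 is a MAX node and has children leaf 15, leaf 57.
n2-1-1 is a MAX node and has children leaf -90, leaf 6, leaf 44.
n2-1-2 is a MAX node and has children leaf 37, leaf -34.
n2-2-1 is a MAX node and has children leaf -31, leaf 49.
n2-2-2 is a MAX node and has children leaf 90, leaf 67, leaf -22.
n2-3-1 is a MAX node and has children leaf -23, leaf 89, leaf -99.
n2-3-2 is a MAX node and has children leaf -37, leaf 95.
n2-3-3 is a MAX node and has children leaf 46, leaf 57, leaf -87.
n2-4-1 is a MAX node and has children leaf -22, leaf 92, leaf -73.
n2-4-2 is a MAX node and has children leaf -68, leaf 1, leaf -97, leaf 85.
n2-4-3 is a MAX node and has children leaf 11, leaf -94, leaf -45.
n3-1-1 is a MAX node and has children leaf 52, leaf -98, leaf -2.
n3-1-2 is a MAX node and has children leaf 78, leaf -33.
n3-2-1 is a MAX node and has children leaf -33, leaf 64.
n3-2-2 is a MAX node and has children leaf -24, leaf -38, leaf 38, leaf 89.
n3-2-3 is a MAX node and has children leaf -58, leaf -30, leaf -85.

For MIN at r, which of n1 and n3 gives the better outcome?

n1-1-1 (MAX): max(-21, -89) = -21
n1-1-2 (MAX): max(67, -35, -43) = 67
n1-1 (MIN): min(-21, 67) = -21
n1-2-1 (MAX): max(-88, -49) = -49
n1-2-2 (MAX): max(-55, -15) = -15
n1-2-3 (MAX): max(13, 45, -2) = 45
n1-2-4 (MAX): max(15, 57) = 57
n1-2 (MIN): min(-49, -15, 45, 57) = -49
n1 (MAX): max(-21, -49) = -21
n3-1-1 (MAX): max(52, -98, -2) = 52
n3-1-2 (MAX): max(78, -33) = 78
n3-1 (MIN): min(52, 78) = 52
n3-2-1 (MAX): max(-33, 64) = 64
n3-2-2 (MAX): max(-24, -38, 38, 89) = 89
n3-2-3 (MAX): max(-58, -30, -85) = -30
n3-2 (MIN): min(64, 89, -30) = -30
n3 (MAX): max(52, -30) = 52
MIN prefers the lower value; n1=-21, n3=52. n1 is better since -21 < 52.

n1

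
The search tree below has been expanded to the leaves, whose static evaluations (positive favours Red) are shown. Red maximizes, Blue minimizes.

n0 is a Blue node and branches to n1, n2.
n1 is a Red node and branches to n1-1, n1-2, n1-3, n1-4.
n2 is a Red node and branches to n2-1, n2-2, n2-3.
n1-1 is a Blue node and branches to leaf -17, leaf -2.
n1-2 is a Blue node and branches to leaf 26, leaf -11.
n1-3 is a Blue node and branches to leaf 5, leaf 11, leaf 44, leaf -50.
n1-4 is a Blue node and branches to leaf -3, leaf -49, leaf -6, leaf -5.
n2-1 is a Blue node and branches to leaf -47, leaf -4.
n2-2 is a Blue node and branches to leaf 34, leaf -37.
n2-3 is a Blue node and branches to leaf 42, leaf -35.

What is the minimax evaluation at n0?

n1-1 (Blue): min(-17, -2) = -17
n1-2 (Blue): min(26, -11) = -11
n1-3 (Blue): min(5, 11, 44, -50) = -50
n1-4 (Blue): min(-3, -49, -6, -5) = -49
n1 (Red): max(-17, -11, -50, -49) = -11
n2-1 (Blue): min(-47, -4) = -47
n2-2 (Blue): min(34, -37) = -37
n2-3 (Blue): min(42, -35) = -35
n2 (Red): max(-47, -37, -35) = -35
n0 (Blue): min(-11, -35) = -35

-35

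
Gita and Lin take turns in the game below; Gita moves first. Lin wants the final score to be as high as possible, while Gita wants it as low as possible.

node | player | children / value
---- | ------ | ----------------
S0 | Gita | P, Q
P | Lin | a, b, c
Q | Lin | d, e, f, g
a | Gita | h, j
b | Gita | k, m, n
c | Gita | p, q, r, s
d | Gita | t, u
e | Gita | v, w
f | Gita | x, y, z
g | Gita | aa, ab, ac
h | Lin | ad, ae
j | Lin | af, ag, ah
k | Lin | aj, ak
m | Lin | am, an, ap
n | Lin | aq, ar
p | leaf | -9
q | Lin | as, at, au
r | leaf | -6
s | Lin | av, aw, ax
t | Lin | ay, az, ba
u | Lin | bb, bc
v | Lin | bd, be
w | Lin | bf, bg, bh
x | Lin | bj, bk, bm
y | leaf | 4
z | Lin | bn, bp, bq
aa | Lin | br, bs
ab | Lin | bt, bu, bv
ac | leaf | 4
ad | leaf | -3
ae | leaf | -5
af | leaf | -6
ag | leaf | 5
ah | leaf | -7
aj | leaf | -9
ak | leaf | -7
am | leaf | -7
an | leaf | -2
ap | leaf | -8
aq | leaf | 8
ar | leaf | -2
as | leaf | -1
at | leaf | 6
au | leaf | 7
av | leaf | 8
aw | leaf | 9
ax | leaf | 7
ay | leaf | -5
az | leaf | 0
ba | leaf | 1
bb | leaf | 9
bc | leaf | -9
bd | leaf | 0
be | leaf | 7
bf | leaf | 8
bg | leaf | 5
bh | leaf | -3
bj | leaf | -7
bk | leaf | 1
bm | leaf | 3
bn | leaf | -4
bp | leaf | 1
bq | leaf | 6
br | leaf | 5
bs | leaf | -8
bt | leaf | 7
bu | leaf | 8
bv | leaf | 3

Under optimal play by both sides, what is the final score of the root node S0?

h (Lin): max(-3, -5) = -3
j (Lin): max(-6, 5, -7) = 5
a (Gita): min(-3, 5) = -3
k (Lin): max(-9, -7) = -7
m (Lin): max(-7, -2, -8) = -2
n (Lin): max(8, -2) = 8
b (Gita): min(-7, -2, 8) = -7
q (Lin): max(-1, 6, 7) = 7
s (Lin): max(8, 9, 7) = 9
c (Gita): min(-9, 7, -6, 9) = -9
P (Lin): max(-3, -7, -9) = -3
t (Lin): max(-5, 0, 1) = 1
u (Lin): max(9, -9) = 9
d (Gita): min(1, 9) = 1
v (Lin): max(0, 7) = 7
w (Lin): max(8, 5, -3) = 8
e (Gita): min(7, 8) = 7
x (Lin): max(-7, 1, 3) = 3
z (Lin): max(-4, 1, 6) = 6
f (Gita): min(3, 4, 6) = 3
aa (Lin): max(5, -8) = 5
ab (Lin): max(7, 8, 3) = 8
g (Gita): min(5, 8, 4) = 4
Q (Lin): max(1, 7, 3, 4) = 7
S0 (Gita): min(-3, 7) = -3

-3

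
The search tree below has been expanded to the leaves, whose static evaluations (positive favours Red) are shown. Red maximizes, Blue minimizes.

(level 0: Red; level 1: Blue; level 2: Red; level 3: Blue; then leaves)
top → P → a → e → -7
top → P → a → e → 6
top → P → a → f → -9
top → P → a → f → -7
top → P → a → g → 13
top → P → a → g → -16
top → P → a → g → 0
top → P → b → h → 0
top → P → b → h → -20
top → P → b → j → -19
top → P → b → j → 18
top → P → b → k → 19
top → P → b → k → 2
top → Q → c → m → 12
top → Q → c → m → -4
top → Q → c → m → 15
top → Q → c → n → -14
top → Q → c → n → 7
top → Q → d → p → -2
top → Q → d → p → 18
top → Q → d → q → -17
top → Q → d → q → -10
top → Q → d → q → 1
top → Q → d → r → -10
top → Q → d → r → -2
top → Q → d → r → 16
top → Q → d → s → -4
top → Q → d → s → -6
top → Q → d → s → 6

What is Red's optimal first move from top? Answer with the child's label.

Q

e (Blue): min(-7, 6) = -7
f (Blue): min(-9, -7) = -9
g (Blue): min(13, -16, 0) = -16
a (Red): max(-7, -9, -16) = -7
h (Blue): min(0, -20) = -20
j (Blue): min(-19, 18) = -19
k (Blue): min(19, 2) = 2
b (Red): max(-20, -19, 2) = 2
P (Blue): min(-7, 2) = -7
m (Blue): min(12, -4, 15) = -4
n (Blue): min(-14, 7) = -14
c (Red): max(-4, -14) = -4
p (Blue): min(-2, 18) = -2
q (Blue): min(-17, -10, 1) = -17
r (Blue): min(-10, -2, 16) = -10
s (Blue): min(-4, -6, 6) = -6
d (Red): max(-2, -17, -10, -6) = -2
Q (Blue): min(-4, -2) = -4
top (Red): max(-7, -4) = -4
Red at top wants the highest of {P=-7, Q=-4}, so chooses Q.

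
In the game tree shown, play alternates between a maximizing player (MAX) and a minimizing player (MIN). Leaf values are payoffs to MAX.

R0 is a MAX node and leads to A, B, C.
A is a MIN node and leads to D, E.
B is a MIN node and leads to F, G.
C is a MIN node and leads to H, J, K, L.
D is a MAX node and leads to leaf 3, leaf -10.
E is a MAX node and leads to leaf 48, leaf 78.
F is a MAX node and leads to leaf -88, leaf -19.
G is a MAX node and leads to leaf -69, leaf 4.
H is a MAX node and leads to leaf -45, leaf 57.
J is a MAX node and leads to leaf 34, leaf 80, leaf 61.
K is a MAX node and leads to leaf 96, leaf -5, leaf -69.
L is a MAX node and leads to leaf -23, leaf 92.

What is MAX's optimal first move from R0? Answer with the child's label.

D (MAX): max(3, -10) = 3
E (MAX): max(48, 78) = 78
A (MIN): min(3, 78) = 3
F (MAX): max(-88, -19) = -19
G (MAX): max(-69, 4) = 4
B (MIN): min(-19, 4) = -19
H (MAX): max(-45, 57) = 57
J (MAX): max(34, 80, 61) = 80
K (MAX): max(96, -5, -69) = 96
L (MAX): max(-23, 92) = 92
C (MIN): min(57, 80, 96, 92) = 57
R0 (MAX): max(3, -19, 57) = 57
MAX at R0 wants the highest of {A=3, B=-19, C=57}, so chooses C.

C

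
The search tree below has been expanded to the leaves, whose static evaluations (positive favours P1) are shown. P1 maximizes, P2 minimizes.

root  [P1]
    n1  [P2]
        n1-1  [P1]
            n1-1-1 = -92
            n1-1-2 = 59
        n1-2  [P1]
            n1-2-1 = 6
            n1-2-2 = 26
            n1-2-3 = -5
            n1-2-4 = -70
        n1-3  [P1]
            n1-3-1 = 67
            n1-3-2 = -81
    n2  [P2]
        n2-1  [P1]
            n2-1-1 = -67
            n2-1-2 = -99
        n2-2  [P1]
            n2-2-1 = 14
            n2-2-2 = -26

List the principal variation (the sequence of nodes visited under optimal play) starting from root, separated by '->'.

root -> n1 -> n1-2 -> n1-2-2

n1-1 (P1): max(-92, 59) = 59
n1-2 (P1): max(6, 26, -5, -70) = 26
n1-3 (P1): max(67, -81) = 67
n1 (P2): min(59, 26, 67) = 26
n2-1 (P1): max(-67, -99) = -67
n2-2 (P1): max(14, -26) = 14
n2 (P2): min(-67, 14) = -67
root (P1): max(26, -67) = 26
At root, P1 picks n1 (highest: 26).
At n1, P2 picks n1-2 (lowest: 26).
At n1-2, P1 picks n1-2-2 (highest: 26).
Terminal value 26.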